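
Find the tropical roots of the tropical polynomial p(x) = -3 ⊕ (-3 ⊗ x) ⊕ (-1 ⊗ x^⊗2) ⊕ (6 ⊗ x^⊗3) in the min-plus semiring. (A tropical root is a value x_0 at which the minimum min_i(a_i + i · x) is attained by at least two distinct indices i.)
Roots: {-7, -2, 0}

Each tropical root is a break point of the lower envelope of the lines y = a_i + i · x (there are 4 lines, with slopes 0, 1, ..., 3). Only the lines that attain the minimum somewhere contribute to roots; other lines are dominated. Here the surviving (envelope) indices are i = 3, i = 2, i = 1, i = 0.
Intersections between consecutive envelope lines give the roots: for adjacent envelope indices i < j the intersection is x = (a_i − a_j) / (j − i). Reading off the sorted break points: {-7, -2, 0}.
Verification: at each break x_0, at least two indices attain the minimum of min_i(a_i + i · x_0).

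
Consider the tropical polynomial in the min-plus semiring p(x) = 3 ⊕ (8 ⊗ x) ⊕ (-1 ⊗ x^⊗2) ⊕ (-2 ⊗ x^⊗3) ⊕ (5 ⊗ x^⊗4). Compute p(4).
p(4) = 3

A tropical monomial a ⊗ x^⊗i evaluates to a + i · x. Evaluating each term at x = 4:
  Term 0 contributes 3 + 0 · 4 = 3
  Term 1 contributes 8 + 1 · 4 = 12
  Term 2 contributes -1 + 2 · 4 = 7
  Term 3 contributes -2 + 3 · 4 = 10
  Term 4 contributes 5 + 4 · 4 = 21
p(4) = ⊕ of these = min[3, 12, 7, 10, 21] = 3.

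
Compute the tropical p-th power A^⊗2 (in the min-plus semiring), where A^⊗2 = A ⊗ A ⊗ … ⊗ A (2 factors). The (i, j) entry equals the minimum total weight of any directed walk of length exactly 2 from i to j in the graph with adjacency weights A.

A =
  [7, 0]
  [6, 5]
A^⊗2 =
  [6, 5]
  [11, 6]

Each entry (A^⊗2)_ij equals the minimum over all length-2 walks i = v_0 → v_1 → … → v_2 = j of Σ_t A[v_t][v_{t+1}]. For example, for (i, j) = (0, 1) we minimise over 2 possible intermediate vertex sequences; the minimum is 5, attained along the walk 0 → 1 → 1.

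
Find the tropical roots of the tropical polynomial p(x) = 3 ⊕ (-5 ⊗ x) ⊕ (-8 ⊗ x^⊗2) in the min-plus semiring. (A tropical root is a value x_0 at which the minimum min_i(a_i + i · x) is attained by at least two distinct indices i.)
Roots: {3, 8}

Each tropical root is a break point of the lower envelope of the lines y = a_i + i · x (there are 3 lines, with slopes 0, 1, ..., 2). Only the lines that attain the minimum somewhere contribute to roots; other lines are dominated. Here the surviving (envelope) indices are i = 2, i = 1, i = 0.
Intersections between consecutive envelope lines give the roots: for adjacent envelope indices i < j the intersection is x = (a_i − a_j) / (j − i). Reading off the sorted break points: {3, 8}.
Verification: at each break x_0, at least two indices attain the minimum of min_i(a_i + i · x_0).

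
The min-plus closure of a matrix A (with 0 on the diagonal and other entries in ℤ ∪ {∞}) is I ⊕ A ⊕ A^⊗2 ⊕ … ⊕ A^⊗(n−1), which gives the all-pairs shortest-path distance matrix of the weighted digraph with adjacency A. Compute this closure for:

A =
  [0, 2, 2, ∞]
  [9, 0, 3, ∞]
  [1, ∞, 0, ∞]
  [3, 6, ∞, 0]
Closure =
  [0, 2, 2, ∞]
  [4, 0, 3, ∞]
  [1, 3, 0, ∞]
  [3, 5, 5, 0]

This is the Floyd-Warshall all-pairs shortest-path computation. For each intermediate vertex k = 0, 1, …, 3, update dist[i][j] ← min(dist[i][j], dist[i][k] + dist[k][j]). The final matrix gives, for each (i, j), the minimum total weight of any directed path from i to j (possibly empty when i = j).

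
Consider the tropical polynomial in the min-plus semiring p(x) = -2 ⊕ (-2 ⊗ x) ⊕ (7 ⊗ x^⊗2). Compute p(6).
p(6) = -2

A tropical monomial a ⊗ x^⊗i evaluates to a + i · x. Evaluating each term at x = 6:
  Term 0 contributes -2 + 0 · 6 = -2
  Term 1 contributes -2 + 1 · 6 = 4
  Term 2 contributes 7 + 2 · 6 = 19
p(6) = ⊕ of these = min[-2, 4, 19] = -2.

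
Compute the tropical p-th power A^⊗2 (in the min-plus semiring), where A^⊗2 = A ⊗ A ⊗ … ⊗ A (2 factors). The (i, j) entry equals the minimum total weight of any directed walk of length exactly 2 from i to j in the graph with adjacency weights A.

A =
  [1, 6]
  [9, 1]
A^⊗2 =
  [2, 7]
  [10, 2]

Each entry (A^⊗2)_ij equals the minimum over all length-2 walks i = v_0 → v_1 → … → v_2 = j of Σ_t A[v_t][v_{t+1}]. For example, for (i, j) = (0, 1) we minimise over 2 possible intermediate vertex sequences; the minimum is 7, attained along the walk 0 → 0 → 1.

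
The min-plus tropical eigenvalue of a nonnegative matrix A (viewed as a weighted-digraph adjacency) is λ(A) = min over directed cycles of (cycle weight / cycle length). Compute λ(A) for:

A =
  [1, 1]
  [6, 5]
λ(A) = 1

Enumerate directed cycles and compute their means (weight / length). Sample:
  cycle 0 → 0: weight = 1, length = 1, mean = 1/1 ≈ 1.000
  cycle 1 → 1: weight = 5, length = 1, mean = 5/1 ≈ 5.000
  cycle 0 → 1 → 0: weight = 7, length = 2, mean = 7/2 ≈ 3.500
  cycle 1 → 0 → 1: weight = 7, length = 2, mean = 7/2 ≈ 3.500
Minimum mean = 1.000, attained e.g. along the cycle 0 → 0 with weight 1 and length 1. So λ(A) = 1/1 = 1.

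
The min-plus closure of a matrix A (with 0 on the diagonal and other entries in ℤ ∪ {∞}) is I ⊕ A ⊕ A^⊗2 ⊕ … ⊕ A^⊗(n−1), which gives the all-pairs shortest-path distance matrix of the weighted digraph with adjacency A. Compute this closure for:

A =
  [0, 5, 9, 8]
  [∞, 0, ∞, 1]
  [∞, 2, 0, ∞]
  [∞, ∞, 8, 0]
Closure =
  [0, 5, 9, 6]
  [∞, 0, 9, 1]
  [∞, 2, 0, 3]
  [∞, 10, 8, 0]

This is the Floyd-Warshall all-pairs shortest-path computation. For each intermediate vertex k = 0, 1, …, 3, update dist[i][j] ← min(dist[i][j], dist[i][k] + dist[k][j]). The final matrix gives, for each (i, j), the minimum total weight of any directed path from i to j (possibly empty when i = j).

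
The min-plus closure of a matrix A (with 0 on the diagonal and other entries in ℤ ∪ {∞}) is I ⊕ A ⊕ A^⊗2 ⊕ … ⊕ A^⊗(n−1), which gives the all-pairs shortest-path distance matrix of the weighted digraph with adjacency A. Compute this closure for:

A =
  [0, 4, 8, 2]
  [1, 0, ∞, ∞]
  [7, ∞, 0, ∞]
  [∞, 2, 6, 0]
Closure =
  [0, 4, 8, 2]
  [1, 0, 9, 3]
  [7, 11, 0, 9]
  [3, 2, 6, 0]

This is the Floyd-Warshall all-pairs shortest-path computation. For each intermediate vertex k = 0, 1, …, 3, update dist[i][j] ← min(dist[i][j], dist[i][k] + dist[k][j]). The final matrix gives, for each (i, j), the minimum total weight of any directed path from i to j (possibly empty when i = j).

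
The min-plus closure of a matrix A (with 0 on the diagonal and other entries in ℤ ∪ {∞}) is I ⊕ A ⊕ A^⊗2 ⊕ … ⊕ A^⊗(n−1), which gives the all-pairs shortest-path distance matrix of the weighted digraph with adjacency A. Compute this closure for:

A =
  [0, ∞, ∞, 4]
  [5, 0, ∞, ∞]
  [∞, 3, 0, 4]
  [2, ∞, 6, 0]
Closure =
  [0, 13, 10, 4]
  [5, 0, 15, 9]
  [6, 3, 0, 4]
  [2, 9, 6, 0]

This is the Floyd-Warshall all-pairs shortest-path computation. For each intermediate vertex k = 0, 1, …, 3, update dist[i][j] ← min(dist[i][j], dist[i][k] + dist[k][j]). The final matrix gives, for each (i, j), the minimum total weight of any directed path from i to j (possibly empty when i = j).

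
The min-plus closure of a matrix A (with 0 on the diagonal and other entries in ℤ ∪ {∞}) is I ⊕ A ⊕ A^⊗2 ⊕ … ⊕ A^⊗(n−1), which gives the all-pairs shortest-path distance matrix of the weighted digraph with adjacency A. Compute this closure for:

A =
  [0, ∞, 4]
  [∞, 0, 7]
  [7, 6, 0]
Closure =
  [0, 10, 4]
  [14, 0, 7]
  [7, 6, 0]

This is the Floyd-Warshall all-pairs shortest-path computation. For each intermediate vertex k = 0, 1, …, 2, update dist[i][j] ← min(dist[i][j], dist[i][k] + dist[k][j]). The final matrix gives, for each (i, j), the minimum total weight of any directed path from i to j (possibly empty when i = j).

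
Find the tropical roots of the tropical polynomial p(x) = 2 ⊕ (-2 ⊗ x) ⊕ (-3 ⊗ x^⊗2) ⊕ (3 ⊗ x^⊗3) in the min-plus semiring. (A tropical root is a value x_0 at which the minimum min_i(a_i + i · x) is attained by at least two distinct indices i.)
Roots: {-6, 1, 4}

Each tropical root is a break point of the lower envelope of the lines y = a_i + i · x (there are 4 lines, with slopes 0, 1, ..., 3). Only the lines that attain the minimum somewhere contribute to roots; other lines are dominated. Here the surviving (envelope) indices are i = 3, i = 2, i = 1, i = 0.
Intersections between consecutive envelope lines give the roots: for adjacent envelope indices i < j the intersection is x = (a_i − a_j) / (j − i). Reading off the sorted break points: {-6, 1, 4}.
Verification: at each break x_0, at least two indices attain the minimum of min_i(a_i + i · x_0).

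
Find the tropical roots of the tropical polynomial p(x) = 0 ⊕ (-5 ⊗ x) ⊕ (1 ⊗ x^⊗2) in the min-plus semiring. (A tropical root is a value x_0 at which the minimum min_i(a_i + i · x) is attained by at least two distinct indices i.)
Roots: {-6, 5}

Each tropical root is a break point of the lower envelope of the lines y = a_i + i · x (there are 3 lines, with slopes 0, 1, ..., 2). Only the lines that attain the minimum somewhere contribute to roots; other lines are dominated. Here the surviving (envelope) indices are i = 2, i = 1, i = 0.
Intersections between consecutive envelope lines give the roots: for adjacent envelope indices i < j the intersection is x = (a_i − a_j) / (j − i). Reading off the sorted break points: {-6, 5}.
Verification: at each break x_0, at least two indices attain the minimum of min_i(a_i + i · x_0).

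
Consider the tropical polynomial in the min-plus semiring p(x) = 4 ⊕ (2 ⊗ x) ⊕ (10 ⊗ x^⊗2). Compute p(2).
p(2) = 4

A tropical monomial a ⊗ x^⊗i evaluates to a + i · x. Evaluating each term at x = 2:
  Term 0 contributes 4 + 0 · 2 = 4
  Term 1 contributes 2 + 1 · 2 = 4
  Term 2 contributes 10 + 2 · 2 = 14
p(2) = ⊕ of these = min[4, 4, 14] = 4.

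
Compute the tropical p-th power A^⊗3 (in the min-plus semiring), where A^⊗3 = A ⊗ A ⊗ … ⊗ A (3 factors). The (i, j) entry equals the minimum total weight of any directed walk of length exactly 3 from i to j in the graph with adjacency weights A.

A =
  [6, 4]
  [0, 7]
A^⊗3 =
  [10, 8]
  [4, 10]

Each entry (A^⊗3)_ij equals the minimum over all length-3 walks i = v_0 → v_1 → … → v_3 = j of Σ_t A[v_t][v_{t+1}]. For example, for (i, j) = (0, 1) we minimise over 4 possible intermediate vertex sequences; the minimum is 8, attained along the walk 0 → 1 → 0 → 1.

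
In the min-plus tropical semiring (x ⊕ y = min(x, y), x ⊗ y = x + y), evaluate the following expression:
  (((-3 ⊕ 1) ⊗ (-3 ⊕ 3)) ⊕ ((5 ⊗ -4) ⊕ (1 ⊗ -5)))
(((-3 ⊕ 1) ⊗ (-3 ⊕ 3)) ⊕ ((5 ⊗ -4) ⊕ (1 ⊗ -5))) = -6

Expand innermost to outermost. Recall ⊕ takes the minimum of its arguments and ⊗ takes their sum. Working out the expression (((-3 ⊕ 1) ⊗ (-3 ⊕ 3)) ⊕ ((5 ⊗ -4) ⊕ (1 ⊗ -5))) gives -6.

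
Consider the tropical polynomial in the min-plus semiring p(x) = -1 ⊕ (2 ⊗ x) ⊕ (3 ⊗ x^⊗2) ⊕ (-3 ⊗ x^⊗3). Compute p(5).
p(5) = -1

A tropical monomial a ⊗ x^⊗i evaluates to a + i · x. Evaluating each term at x = 5:
  Term 0 contributes -1 + 0 · 5 = -1
  Term 1 contributes 2 + 1 · 5 = 7
  Term 2 contributes 3 + 2 · 5 = 13
  Term 3 contributes -3 + 3 · 5 = 12
p(5) = ⊕ of these = min[-1, 7, 13, 12] = -1.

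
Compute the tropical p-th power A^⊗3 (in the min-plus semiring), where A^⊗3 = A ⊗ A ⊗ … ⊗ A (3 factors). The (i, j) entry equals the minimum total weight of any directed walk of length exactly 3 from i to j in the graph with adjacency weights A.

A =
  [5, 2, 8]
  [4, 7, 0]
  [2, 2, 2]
A^⊗3 =
  [4, 4, 4]
  [4, 4, 2]
  [4, 4, 4]

Each entry (A^⊗3)_ij equals the minimum over all length-3 walks i = v_0 → v_1 → … → v_3 = j of Σ_t A[v_t][v_{t+1}]. For example, for (i, j) = (0, 2) we minimise over 9 possible intermediate vertex sequences; the minimum is 4, attained along the walk 0 → 1 → 2 → 2.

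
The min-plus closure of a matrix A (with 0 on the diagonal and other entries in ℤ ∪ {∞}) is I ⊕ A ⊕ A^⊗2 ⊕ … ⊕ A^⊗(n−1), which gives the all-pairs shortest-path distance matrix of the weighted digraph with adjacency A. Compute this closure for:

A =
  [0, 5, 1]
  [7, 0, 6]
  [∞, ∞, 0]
Closure =
  [0, 5, 1]
  [7, 0, 6]
  [∞, ∞, 0]

This is the Floyd-Warshall all-pairs shortest-path computation. For each intermediate vertex k = 0, 1, …, 2, update dist[i][j] ← min(dist[i][j], dist[i][k] + dist[k][j]). The final matrix gives, for each (i, j), the minimum total weight of any directed path from i to j (possibly empty when i = j).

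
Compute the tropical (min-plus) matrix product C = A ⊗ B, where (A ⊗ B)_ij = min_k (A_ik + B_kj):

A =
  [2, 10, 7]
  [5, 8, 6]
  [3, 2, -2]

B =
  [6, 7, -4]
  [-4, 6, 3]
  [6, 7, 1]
A ⊗ B =
  [6, 9, -2]
  [4, 12, 1]
  [-2, 5, -1]

Apply the min-plus product entry-by-entry:
  C[0][0] = min over k of (A[0][0] + B[0][0] = 2 + 6 = 8, A[0][1] + B[1][0] = 10 + -4 = 6, A[0][2] + B[2][0] = 7 + 6 = 13) = 6 (attained at k = 1)
  C[0][1] = min over k of (A[0][0] + B[0][1] = 2 + 7 = 9, A[0][1] + B[1][1] = 10 + 6 = 16, A[0][2] + B[2][1] = 7 + 7 = 14) = 9 (attained at k = 0)
  C[0][2] = min over k of (A[0][0] + B[0][2] = 2 + -4 = -2, A[0][1] + B[1][2] = 10 + 3 = 13, A[0][2] + B[2][2] = 7 + 1 = 8) = -2 (attained at k = 0)
  C[1][0] = min over k of (A[1][0] + B[0][0] = 5 + 6 = 11, A[1][1] + B[1][0] = 8 + -4 = 4, A[1][2] + B[2][0] = 6 + 6 = 12) = 4 (attained at k = 1)
  C[1][1] = min over k of (A[1][0] + B[0][1] = 5 + 7 = 12, A[1][1] + B[1][1] = 8 + 6 = 14, A[1][2] + B[2][1] = 6 + 7 = 13) = 12 (attained at k = 0)
  C[1][2] = min over k of (A[1][0] + B[0][2] = 5 + -4 = 1, A[1][1] + B[1][2] = 8 + 3 = 11, A[1][2] + B[2][2] = 6 + 1 = 7) = 1 (attained at k = 0)
  C[2][0] = min over k of (A[2][0] + B[0][0] = 3 + 6 = 9, A[2][1] + B[1][0] = 2 + -4 = -2, A[2][2] + B[2][0] = -2 + 6 = 4) = -2 (attained at k = 1)
  C[2][1] = min over k of (A[2][0] + B[0][1] = 3 + 7 = 10, A[2][1] + B[1][1] = 2 + 6 = 8, A[2][2] + B[2][1] = -2 + 7 = 5) = 5 (attained at k = 2)
  C[2][2] = min over k of (A[2][0] + B[0][2] = 3 + -4 = -1, A[2][1] + B[1][2] = 2 + 3 = 5, A[2][2] + B[2][2] = -2 + 1 = -1) = -1 (attained at k = 0)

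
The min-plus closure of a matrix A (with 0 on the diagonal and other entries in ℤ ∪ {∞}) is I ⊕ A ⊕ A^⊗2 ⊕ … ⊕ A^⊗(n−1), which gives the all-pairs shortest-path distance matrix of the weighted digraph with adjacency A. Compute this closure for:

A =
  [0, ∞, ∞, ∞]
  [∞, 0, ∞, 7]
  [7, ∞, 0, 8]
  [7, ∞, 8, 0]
Closure =
  [0, ∞, ∞, ∞]
  [14, 0, 15, 7]
  [7, ∞, 0, 8]
  [7, ∞, 8, 0]

This is the Floyd-Warshall all-pairs shortest-path computation. For each intermediate vertex k = 0, 1, …, 3, update dist[i][j] ← min(dist[i][j], dist[i][k] + dist[k][j]). The final matrix gives, for each (i, j), the minimum total weight of any directed path from i to j (possibly empty when i = j).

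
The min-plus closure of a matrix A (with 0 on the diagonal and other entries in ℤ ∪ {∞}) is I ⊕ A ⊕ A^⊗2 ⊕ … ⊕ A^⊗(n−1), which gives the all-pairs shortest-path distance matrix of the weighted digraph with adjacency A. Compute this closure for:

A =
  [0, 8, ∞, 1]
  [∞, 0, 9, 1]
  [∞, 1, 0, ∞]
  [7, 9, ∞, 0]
Closure =
  [0, 8, 17, 1]
  [8, 0, 9, 1]
  [9, 1, 0, 2]
  [7, 9, 18, 0]

This is the Floyd-Warshall all-pairs shortest-path computation. For each intermediate vertex k = 0, 1, …, 3, update dist[i][j] ← min(dist[i][j], dist[i][k] + dist[k][j]). The final matrix gives, for each (i, j), the minimum total weight of any directed path from i to j (possibly empty when i = j).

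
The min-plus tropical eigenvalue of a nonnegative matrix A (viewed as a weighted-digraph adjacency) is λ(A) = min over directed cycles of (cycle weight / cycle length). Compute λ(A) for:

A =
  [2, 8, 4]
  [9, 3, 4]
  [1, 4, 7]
λ(A) = 2

Enumerate directed cycles and compute their means (weight / length). Sample:
  cycle 0 → 0: weight = 2, length = 1, mean = 2/1 ≈ 2.000
  cycle 1 → 1: weight = 3, length = 1, mean = 3/1 ≈ 3.000
  cycle 2 → 2: weight = 7, length = 1, mean = 7/1 ≈ 7.000
  cycle 0 → 1 → 0: weight = 17, length = 2, mean = 17/2 ≈ 8.500
  cycle 0 → 2 → 0: weight = 5, length = 2, mean = 5/2 ≈ 2.500
  cycle 1 → 0 → 1: weight = 17, length = 2, mean = 17/2 ≈ 8.500
Minimum mean = 2.000, attained e.g. along the cycle 0 → 0 with weight 2 and length 1. So λ(A) = 2/1 = 2.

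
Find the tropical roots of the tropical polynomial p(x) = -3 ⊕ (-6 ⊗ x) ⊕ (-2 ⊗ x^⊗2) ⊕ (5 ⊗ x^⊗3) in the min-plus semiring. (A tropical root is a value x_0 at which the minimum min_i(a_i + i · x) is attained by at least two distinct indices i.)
Roots: {-7, -4, 3}

Each tropical root is a break point of the lower envelope of the lines y = a_i + i · x (there are 4 lines, with slopes 0, 1, ..., 3). Only the lines that attain the minimum somewhere contribute to roots; other lines are dominated. Here the surviving (envelope) indices are i = 3, i = 2, i = 1, i = 0.
Intersections between consecutive envelope lines give the roots: for adjacent envelope indices i < j the intersection is x = (a_i − a_j) / (j − i). Reading off the sorted break points: {-7, -4, 3}.
Verification: at each break x_0, at least two indices attain the minimum of min_i(a_i + i · x_0).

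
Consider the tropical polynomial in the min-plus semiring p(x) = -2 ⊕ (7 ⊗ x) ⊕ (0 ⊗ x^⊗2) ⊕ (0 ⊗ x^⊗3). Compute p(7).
p(7) = -2

A tropical monomial a ⊗ x^⊗i evaluates to a + i · x. Evaluating each term at x = 7:
  Term 0 contributes -2 + 0 · 7 = -2
  Term 1 contributes 7 + 1 · 7 = 14
  Term 2 contributes 0 + 2 · 7 = 14
  Term 3 contributes 0 + 3 · 7 = 21
p(7) = ⊕ of these = min[-2, 14, 14, 21] = -2.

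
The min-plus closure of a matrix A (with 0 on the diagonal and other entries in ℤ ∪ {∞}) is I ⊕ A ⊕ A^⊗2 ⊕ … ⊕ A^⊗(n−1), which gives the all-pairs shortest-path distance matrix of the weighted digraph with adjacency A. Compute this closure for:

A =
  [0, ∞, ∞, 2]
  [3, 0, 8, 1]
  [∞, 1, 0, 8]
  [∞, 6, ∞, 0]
Closure =
  [0, 8, 16, 2]
  [3, 0, 8, 1]
  [4, 1, 0, 2]
  [9, 6, 14, 0]

This is the Floyd-Warshall all-pairs shortest-path computation. For each intermediate vertex k = 0, 1, …, 3, update dist[i][j] ← min(dist[i][j], dist[i][k] + dist[k][j]). The final matrix gives, for each (i, j), the minimum total weight of any directed path from i to j (possibly empty when i = j).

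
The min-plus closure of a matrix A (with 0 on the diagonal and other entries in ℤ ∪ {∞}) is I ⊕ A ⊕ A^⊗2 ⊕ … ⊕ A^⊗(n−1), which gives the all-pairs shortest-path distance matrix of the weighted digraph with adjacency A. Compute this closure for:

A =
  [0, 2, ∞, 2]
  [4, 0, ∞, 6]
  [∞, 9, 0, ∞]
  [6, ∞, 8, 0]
Closure =
  [0, 2, 10, 2]
  [4, 0, 14, 6]
  [13, 9, 0, 15]
  [6, 8, 8, 0]

This is the Floyd-Warshall all-pairs shortest-path computation. For each intermediate vertex k = 0, 1, …, 3, update dist[i][j] ← min(dist[i][j], dist[i][k] + dist[k][j]). The final matrix gives, for each (i, j), the minimum total weight of any directed path from i to j (possibly empty when i = j).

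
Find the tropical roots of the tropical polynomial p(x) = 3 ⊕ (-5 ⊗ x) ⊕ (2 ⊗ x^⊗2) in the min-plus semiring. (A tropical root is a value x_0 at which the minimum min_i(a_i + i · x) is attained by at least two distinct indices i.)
Roots: {-7, 8}

Each tropical root is a break point of the lower envelope of the lines y = a_i + i · x (there are 3 lines, with slopes 0, 1, ..., 2). Only the lines that attain the minimum somewhere contribute to roots; other lines are dominated. Here the surviving (envelope) indices are i = 2, i = 1, i = 0.
Intersections between consecutive envelope lines give the roots: for adjacent envelope indices i < j the intersection is x = (a_i − a_j) / (j − i). Reading off the sorted break points: {-7, 8}.
Verification: at each break x_0, at least two indices attain the minimum of min_i(a_i + i · x_0).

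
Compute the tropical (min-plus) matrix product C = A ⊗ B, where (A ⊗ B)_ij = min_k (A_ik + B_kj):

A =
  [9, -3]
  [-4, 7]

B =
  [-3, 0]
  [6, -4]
A ⊗ B =
  [3, -7]
  [-7, -4]

Apply the min-plus product entry-by-entry:
  C[0][0] = min over k of (A[0][0] + B[0][0] = 9 + -3 = 6, A[0][1] + B[1][0] = -3 + 6 = 3) = 3 (attained at k = 1)
  C[0][1] = min over k of (A[0][0] + B[0][1] = 9 + 0 = 9, A[0][1] + B[1][1] = -3 + -4 = -7) = -7 (attained at k = 1)
  C[1][0] = min over k of (A[1][0] + B[0][0] = -4 + -3 = -7, A[1][1] + B[1][0] = 7 + 6 = 13) = -7 (attained at k = 0)
  C[1][1] = min over k of (A[1][0] + B[0][1] = -4 + 0 = -4, A[1][1] + B[1][1] = 7 + -4 = 3) = -4 (attained at k = 0)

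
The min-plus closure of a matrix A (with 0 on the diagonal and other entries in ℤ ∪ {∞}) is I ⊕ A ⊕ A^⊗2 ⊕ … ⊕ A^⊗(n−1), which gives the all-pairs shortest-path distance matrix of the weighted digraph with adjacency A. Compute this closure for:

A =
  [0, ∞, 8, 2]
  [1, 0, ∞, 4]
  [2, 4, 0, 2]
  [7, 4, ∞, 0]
Closure =
  [0, 6, 8, 2]
  [1, 0, 9, 3]
  [2, 4, 0, 2]
  [5, 4, 13, 0]

This is the Floyd-Warshall all-pairs shortest-path computation. For each intermediate vertex k = 0, 1, …, 3, update dist[i][j] ← min(dist[i][j], dist[i][k] + dist[k][j]). The final matrix gives, for each (i, j), the minimum total weight of any directed path from i to j (possibly empty when i = j).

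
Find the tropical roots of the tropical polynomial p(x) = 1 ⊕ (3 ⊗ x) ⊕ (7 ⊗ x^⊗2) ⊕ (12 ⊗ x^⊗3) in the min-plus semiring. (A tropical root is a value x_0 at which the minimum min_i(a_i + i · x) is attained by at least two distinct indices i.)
Roots: {-5, -4, -2}

Each tropical root is a break point of the lower envelope of the lines y = a_i + i · x (there are 4 lines, with slopes 0, 1, ..., 3). Only the lines that attain the minimum somewhere contribute to roots; other lines are dominated. Here the surviving (envelope) indices are i = 3, i = 2, i = 1, i = 0.
Intersections between consecutive envelope lines give the roots: for adjacent envelope indices i < j the intersection is x = (a_i − a_j) / (j − i). Reading off the sorted break points: {-5, -4, -2}.
Verification: at each break x_0, at least two indices attain the minimum of min_i(a_i + i · x_0).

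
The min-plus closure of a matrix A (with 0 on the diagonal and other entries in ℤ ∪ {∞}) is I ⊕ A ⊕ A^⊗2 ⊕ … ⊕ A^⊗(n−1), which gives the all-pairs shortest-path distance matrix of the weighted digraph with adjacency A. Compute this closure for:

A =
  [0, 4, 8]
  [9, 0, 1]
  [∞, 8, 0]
Closure =
  [0, 4, 5]
  [9, 0, 1]
  [17, 8, 0]

This is the Floyd-Warshall all-pairs shortest-path computation. For each intermediate vertex k = 0, 1, …, 2, update dist[i][j] ← min(dist[i][j], dist[i][k] + dist[k][j]). The final matrix gives, for each (i, j), the minimum total weight of any directed path from i to j (possibly empty when i = j).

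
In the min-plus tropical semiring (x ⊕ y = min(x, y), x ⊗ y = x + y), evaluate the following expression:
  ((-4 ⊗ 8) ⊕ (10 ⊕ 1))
((-4 ⊗ 8) ⊕ (10 ⊕ 1)) = 1

Expand innermost to outermost. Recall ⊕ takes the minimum of its arguments and ⊗ takes their sum. Working out the expression ((-4 ⊗ 8) ⊕ (10 ⊕ 1)) gives 1.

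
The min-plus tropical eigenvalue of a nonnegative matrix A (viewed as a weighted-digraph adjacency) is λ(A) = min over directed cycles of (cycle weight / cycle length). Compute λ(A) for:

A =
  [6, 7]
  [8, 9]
λ(A) = 6

Enumerate directed cycles and compute their means (weight / length). Sample:
  cycle 0 → 0: weight = 6, length = 1, mean = 6/1 ≈ 6.000
  cycle 1 → 1: weight = 9, length = 1, mean = 9/1 ≈ 9.000
  cycle 0 → 1 → 0: weight = 15, length = 2, mean = 15/2 ≈ 7.500
  cycle 1 → 0 → 1: weight = 15, length = 2, mean = 15/2 ≈ 7.500
Minimum mean = 6.000, attained e.g. along the cycle 0 → 0 with weight 6 and length 1. So λ(A) = 6/1 = 6.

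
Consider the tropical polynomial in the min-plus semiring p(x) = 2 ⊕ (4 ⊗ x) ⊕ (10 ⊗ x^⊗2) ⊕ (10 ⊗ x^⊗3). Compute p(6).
p(6) = 2

A tropical monomial a ⊗ x^⊗i evaluates to a + i · x. Evaluating each term at x = 6:
  Term 0 contributes 2 + 0 · 6 = 2
  Term 1 contributes 4 + 1 · 6 = 10
  Term 2 contributes 10 + 2 · 6 = 22
  Term 3 contributes 10 + 3 · 6 = 28
p(6) = ⊕ of these = min[2, 10, 22, 28] = 2.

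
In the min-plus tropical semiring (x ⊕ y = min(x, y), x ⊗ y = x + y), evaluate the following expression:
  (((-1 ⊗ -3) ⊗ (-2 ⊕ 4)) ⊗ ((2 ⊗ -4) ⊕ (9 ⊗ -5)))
(((-1 ⊗ -3) ⊗ (-2 ⊕ 4)) ⊗ ((2 ⊗ -4) ⊕ (9 ⊗ -5))) = -8

Expand innermost to outermost. Recall ⊕ takes the minimum of its arguments and ⊗ takes their sum. Working out the expression (((-1 ⊗ -3) ⊗ (-2 ⊕ 4)) ⊗ ((2 ⊗ -4) ⊕ (9 ⊗ -5))) gives -8.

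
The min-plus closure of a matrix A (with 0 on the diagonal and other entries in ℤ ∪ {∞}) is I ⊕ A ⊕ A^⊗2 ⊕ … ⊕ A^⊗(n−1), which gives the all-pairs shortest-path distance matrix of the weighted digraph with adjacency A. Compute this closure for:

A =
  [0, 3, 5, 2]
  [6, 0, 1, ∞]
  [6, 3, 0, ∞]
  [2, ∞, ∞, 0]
Closure =
  [0, 3, 4, 2]
  [6, 0, 1, 8]
  [6, 3, 0, 8]
  [2, 5, 6, 0]

This is the Floyd-Warshall all-pairs shortest-path computation. For each intermediate vertex k = 0, 1, …, 3, update dist[i][j] ← min(dist[i][j], dist[i][k] + dist[k][j]). The final matrix gives, for each (i, j), the minimum total weight of any directed path from i to j (possibly empty when i = j).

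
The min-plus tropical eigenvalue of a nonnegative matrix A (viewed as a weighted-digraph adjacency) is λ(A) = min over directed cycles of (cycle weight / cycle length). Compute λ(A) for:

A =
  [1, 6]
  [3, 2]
λ(A) = 1

Enumerate directed cycles and compute their means (weight / length). Sample:
  cycle 0 → 0: weight = 1, length = 1, mean = 1/1 ≈ 1.000
  cycle 1 → 1: weight = 2, length = 1, mean = 2/1 ≈ 2.000
  cycle 0 → 1 → 0: weight = 9, length = 2, mean = 9/2 ≈ 4.500
  cycle 1 → 0 → 1: weight = 9, length = 2, mean = 9/2 ≈ 4.500
Minimum mean = 1.000, attained e.g. along the cycle 0 → 0 with weight 1 and length 1. So λ(A) = 1/1 = 1.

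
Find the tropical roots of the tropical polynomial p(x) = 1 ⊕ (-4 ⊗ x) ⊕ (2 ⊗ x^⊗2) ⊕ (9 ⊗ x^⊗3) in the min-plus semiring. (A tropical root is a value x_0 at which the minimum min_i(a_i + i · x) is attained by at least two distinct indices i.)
Roots: {-7, -6, 5}

Each tropical root is a break point of the lower envelope of the lines y = a_i + i · x (there are 4 lines, with slopes 0, 1, ..., 3). Only the lines that attain the minimum somewhere contribute to roots; other lines are dominated. Here the surviving (envelope) indices are i = 3, i = 2, i = 1, i = 0.
Intersections between consecutive envelope lines give the roots: for adjacent envelope indices i < j the intersection is x = (a_i − a_j) / (j − i). Reading off the sorted break points: {-7, -6, 5}.
Verification: at each break x_0, at least two indices attain the minimum of min_i(a_i + i · x_0).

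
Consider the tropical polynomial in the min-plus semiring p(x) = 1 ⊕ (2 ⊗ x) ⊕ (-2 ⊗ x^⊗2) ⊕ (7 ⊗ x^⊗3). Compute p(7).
p(7) = 1

A tropical monomial a ⊗ x^⊗i evaluates to a + i · x. Evaluating each term at x = 7:
  Term 0 contributes 1 + 0 · 7 = 1
  Term 1 contributes 2 + 1 · 7 = 9
  Term 2 contributes -2 + 2 · 7 = 12
  Term 3 contributes 7 + 3 · 7 = 28
p(7) = ⊕ of these = min[1, 9, 12, 28] = 1.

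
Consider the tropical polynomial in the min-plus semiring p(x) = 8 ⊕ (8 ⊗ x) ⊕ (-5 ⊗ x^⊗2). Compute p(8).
p(8) = 8

A tropical monomial a ⊗ x^⊗i evaluates to a + i · x. Evaluating each term at x = 8:
  Term 0 contributes 8 + 0 · 8 = 8
  Term 1 contributes 8 + 1 · 8 = 16
  Term 2 contributes -5 + 2 · 8 = 11
p(8) = ⊕ of these = min[8, 16, 11] = 8.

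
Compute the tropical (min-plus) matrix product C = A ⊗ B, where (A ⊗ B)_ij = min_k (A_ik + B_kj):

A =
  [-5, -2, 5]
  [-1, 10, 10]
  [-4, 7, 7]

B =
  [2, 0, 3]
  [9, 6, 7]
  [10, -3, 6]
A ⊗ B =
  [-3, -5, -2]
  [1, -1, 2]
  [-2, -4, -1]

Apply the min-plus product entry-by-entry:
  C[0][0] = min over k of (A[0][0] + B[0][0] = -5 + 2 = -3, A[0][1] + B[1][0] = -2 + 9 = 7, A[0][2] + B[2][0] = 5 + 10 = 15) = -3 (attained at k = 0)
  C[0][1] = min over k of (A[0][0] + B[0][1] = -5 + 0 = -5, A[0][1] + B[1][1] = -2 + 6 = 4, A[0][2] + B[2][1] = 5 + -3 = 2) = -5 (attained at k = 0)
  C[0][2] = min over k of (A[0][0] + B[0][2] = -5 + 3 = -2, A[0][1] + B[1][2] = -2 + 7 = 5, A[0][2] + B[2][2] = 5 + 6 = 11) = -2 (attained at k = 0)
  C[1][0] = min over k of (A[1][0] + B[0][0] = -1 + 2 = 1, A[1][1] + B[1][0] = 10 + 9 = 19, A[1][2] + B[2][0] = 10 + 10 = 20) = 1 (attained at k = 0)
  C[1][1] = min over k of (A[1][0] + B[0][1] = -1 + 0 = -1, A[1][1] + B[1][1] = 10 + 6 = 16, A[1][2] + B[2][1] = 10 + -3 = 7) = -1 (attained at k = 0)
  C[1][2] = min over k of (A[1][0] + B[0][2] = -1 + 3 = 2, A[1][1] + B[1][2] = 10 + 7 = 17, A[1][2] + B[2][2] = 10 + 6 = 16) = 2 (attained at k = 0)
  C[2][0] = min over k of (A[2][0] + B[0][0] = -4 + 2 = -2, A[2][1] + B[1][0] = 7 + 9 = 16, A[2][2] + B[2][0] = 7 + 10 = 17) = -2 (attained at k = 0)
  C[2][1] = min over k of (A[2][0] + B[0][1] = -4 + 0 = -4, A[2][1] + B[1][1] = 7 + 6 = 13, A[2][2] + B[2][1] = 7 + -3 = 4) = -4 (attained at k = 0)
  C[2][2] = min over k of (A[2][0] + B[0][2] = -4 + 3 = -1, A[2][1] + B[1][2] = 7 + 7 = 14, A[2][2] + B[2][2] = 7 + 6 = 13) = -1 (attained at k = 0)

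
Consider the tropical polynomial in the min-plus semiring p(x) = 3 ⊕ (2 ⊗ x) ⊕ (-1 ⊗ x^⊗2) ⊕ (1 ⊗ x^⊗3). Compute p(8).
p(8) = 3

A tropical monomial a ⊗ x^⊗i evaluates to a + i · x. Evaluating each term at x = 8:
  Term 0 contributes 3 + 0 · 8 = 3
  Term 1 contributes 2 + 1 · 8 = 10
  Term 2 contributes -1 + 2 · 8 = 15
  Term 3 contributes 1 + 3 · 8 = 25
p(8) = ⊕ of these = min[3, 10, 15, 25] = 3.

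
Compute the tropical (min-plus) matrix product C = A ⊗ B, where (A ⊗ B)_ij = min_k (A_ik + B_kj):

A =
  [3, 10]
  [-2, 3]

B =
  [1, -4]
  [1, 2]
A ⊗ B =
  [4, -1]
  [-1, -6]

Apply the min-plus product entry-by-entry:
  C[0][0] = min over k of (A[0][0] + B[0][0] = 3 + 1 = 4, A[0][1] + B[1][0] = 10 + 1 = 11) = 4 (attained at k = 0)
  C[0][1] = min over k of (A[0][0] + B[0][1] = 3 + -4 = -1, A[0][1] + B[1][1] = 10 + 2 = 12) = -1 (attained at k = 0)
  C[1][0] = min over k of (A[1][0] + B[0][0] = -2 + 1 = -1, A[1][1] + B[1][0] = 3 + 1 = 4) = -1 (attained at k = 0)
  C[1][1] = min over k of (A[1][0] + B[0][1] = -2 + -4 = -6, A[1][1] + B[1][1] = 3 + 2 = 5) = -6 (attained at k = 0)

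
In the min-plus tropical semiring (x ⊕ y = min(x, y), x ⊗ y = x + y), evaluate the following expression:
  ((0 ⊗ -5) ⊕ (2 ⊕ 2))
((0 ⊗ -5) ⊕ (2 ⊕ 2)) = -5

Expand innermost to outermost. Recall ⊕ takes the minimum of its arguments and ⊗ takes their sum. Working out the expression ((0 ⊗ -5) ⊕ (2 ⊕ 2)) gives -5.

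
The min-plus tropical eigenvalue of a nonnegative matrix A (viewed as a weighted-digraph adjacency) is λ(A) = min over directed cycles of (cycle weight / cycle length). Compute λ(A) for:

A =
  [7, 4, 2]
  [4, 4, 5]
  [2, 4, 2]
λ(A) = 2

Enumerate directed cycles and compute their means (weight / length). Sample:
  cycle 0 → 0: weight = 7, length = 1, mean = 7/1 ≈ 7.000
  cycle 1 → 1: weight = 4, length = 1, mean = 4/1 ≈ 4.000
  cycle 2 → 2: weight = 2, length = 1, mean = 2/1 ≈ 2.000
  cycle 0 → 1 → 0: weight = 8, length = 2, mean = 8/2 ≈ 4.000
  cycle 0 → 2 → 0: weight = 4, length = 2, mean = 4/2 ≈ 2.000
  cycle 1 → 0 → 1: weight = 8, length = 2, mean = 8/2 ≈ 4.000
Minimum mean = 2.000, attained e.g. along the cycle 2 → 2 with weight 2 and length 1. So λ(A) = 2/1 = 2.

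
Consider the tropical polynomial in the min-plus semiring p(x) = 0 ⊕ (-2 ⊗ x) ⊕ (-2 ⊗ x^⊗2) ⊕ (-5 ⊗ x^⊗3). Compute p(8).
p(8) = 0

A tropical monomial a ⊗ x^⊗i evaluates to a + i · x. Evaluating each term at x = 8:
  Term 0 contributes 0 + 0 · 8 = 0
  Term 1 contributes -2 + 1 · 8 = 6
  Term 2 contributes -2 + 2 · 8 = 14
  Term 3 contributes -5 + 3 · 8 = 19
p(8) = ⊕ of these = min[0, 6, 14, 19] = 0.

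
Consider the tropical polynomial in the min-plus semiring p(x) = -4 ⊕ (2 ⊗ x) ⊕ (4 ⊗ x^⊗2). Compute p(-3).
p(-3) = -4

A tropical monomial a ⊗ x^⊗i evaluates to a + i · x. Evaluating each term at x = -3:
  Term 0 contributes -4 + 0 · -3 = -4
  Term 1 contributes 2 + 1 · -3 = -1
  Term 2 contributes 4 + 2 · -3 = -2
p(-3) = ⊕ of these = min[-4, -1, -2] = -4.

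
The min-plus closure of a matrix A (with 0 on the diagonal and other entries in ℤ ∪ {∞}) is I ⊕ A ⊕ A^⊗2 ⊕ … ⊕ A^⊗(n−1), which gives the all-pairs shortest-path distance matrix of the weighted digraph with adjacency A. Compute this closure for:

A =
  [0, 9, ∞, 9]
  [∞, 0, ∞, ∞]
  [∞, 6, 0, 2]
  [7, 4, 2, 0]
Closure =
  [0, 9, 11, 9]
  [∞, 0, ∞, ∞]
  [9, 6, 0, 2]
  [7, 4, 2, 0]

This is the Floyd-Warshall all-pairs shortest-path computation. For each intermediate vertex k = 0, 1, …, 3, update dist[i][j] ← min(dist[i][j], dist[i][k] + dist[k][j]). The final matrix gives, for each (i, j), the minimum total weight of any directed path from i to j (possibly empty when i = j).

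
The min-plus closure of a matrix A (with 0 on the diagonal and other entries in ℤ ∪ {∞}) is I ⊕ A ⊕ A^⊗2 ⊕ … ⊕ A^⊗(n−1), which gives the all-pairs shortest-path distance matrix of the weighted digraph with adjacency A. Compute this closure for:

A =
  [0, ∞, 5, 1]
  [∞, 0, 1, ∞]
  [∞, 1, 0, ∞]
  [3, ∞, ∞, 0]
Closure =
  [0, 6, 5, 1]
  [∞, 0, 1, ∞]
  [∞, 1, 0, ∞]
  [3, 9, 8, 0]

This is the Floyd-Warshall all-pairs shortest-path computation. For each intermediate vertex k = 0, 1, …, 3, update dist[i][j] ← min(dist[i][j], dist[i][k] + dist[k][j]). The final matrix gives, for each (i, j), the minimum total weight of any directed path from i to j (possibly empty when i = j).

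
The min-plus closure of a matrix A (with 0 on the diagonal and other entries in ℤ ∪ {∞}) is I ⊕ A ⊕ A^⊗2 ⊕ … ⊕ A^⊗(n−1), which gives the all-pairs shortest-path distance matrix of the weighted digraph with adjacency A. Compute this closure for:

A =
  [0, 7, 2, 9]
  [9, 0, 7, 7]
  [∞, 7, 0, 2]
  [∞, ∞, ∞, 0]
Closure =
  [0, 7, 2, 4]
  [9, 0, 7, 7]
  [16, 7, 0, 2]
  [∞, ∞, ∞, 0]

This is the Floyd-Warshall all-pairs shortest-path computation. For each intermediate vertex k = 0, 1, …, 3, update dist[i][j] ← min(dist[i][j], dist[i][k] + dist[k][j]). The final matrix gives, for each (i, j), the minimum total weight of any directed path from i to j (possibly empty when i = j).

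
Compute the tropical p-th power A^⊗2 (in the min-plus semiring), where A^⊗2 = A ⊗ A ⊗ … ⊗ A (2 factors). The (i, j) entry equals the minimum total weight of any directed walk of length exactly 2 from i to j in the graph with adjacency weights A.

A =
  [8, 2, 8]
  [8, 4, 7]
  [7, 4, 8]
A^⊗2 =
  [10, 6, 9]
  [12, 8, 11]
  [12, 8, 11]

Each entry (A^⊗2)_ij equals the minimum over all length-2 walks i = v_0 → v_1 → … → v_2 = j of Σ_t A[v_t][v_{t+1}]. For example, for (i, j) = (0, 2) we minimise over 3 possible intermediate vertex sequences; the minimum is 9, attained along the walk 0 → 1 → 2.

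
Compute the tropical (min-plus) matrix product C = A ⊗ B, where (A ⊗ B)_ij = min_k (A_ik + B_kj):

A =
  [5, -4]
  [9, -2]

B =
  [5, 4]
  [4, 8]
A ⊗ B =
  [0, 4]
  [2, 6]

Apply the min-plus product entry-by-entry:
  C[0][0] = min over k of (A[0][0] + B[0][0] = 5 + 5 = 10, A[0][1] + B[1][0] = -4 + 4 = 0) = 0 (attained at k = 1)
  C[0][1] = min over k of (A[0][0] + B[0][1] = 5 + 4 = 9, A[0][1] + B[1][1] = -4 + 8 = 4) = 4 (attained at k = 1)
  C[1][0] = min over k of (A[1][0] + B[0][0] = 9 + 5 = 14, A[1][1] + B[1][0] = -2 + 4 = 2) = 2 (attained at k = 1)
  C[1][1] = min over k of (A[1][0] + B[0][1] = 9 + 4 = 13, A[1][1] + B[1][1] = -2 + 8 = 6) = 6 (attained at k = 1)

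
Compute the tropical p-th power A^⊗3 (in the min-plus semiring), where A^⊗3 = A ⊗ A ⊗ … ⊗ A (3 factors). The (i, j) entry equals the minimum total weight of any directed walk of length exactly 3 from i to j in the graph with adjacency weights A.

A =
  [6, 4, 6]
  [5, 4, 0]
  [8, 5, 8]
A^⊗3 =
  [12, 9, 8]
  [10, 9, 5]
  [13, 10, 9]

Each entry (A^⊗3)_ij equals the minimum over all length-3 walks i = v_0 → v_1 → … → v_3 = j of Σ_t A[v_t][v_{t+1}]. For example, for (i, j) = (0, 2) we minimise over 9 possible intermediate vertex sequences; the minimum is 8, attained along the walk 0 → 1 → 1 → 2.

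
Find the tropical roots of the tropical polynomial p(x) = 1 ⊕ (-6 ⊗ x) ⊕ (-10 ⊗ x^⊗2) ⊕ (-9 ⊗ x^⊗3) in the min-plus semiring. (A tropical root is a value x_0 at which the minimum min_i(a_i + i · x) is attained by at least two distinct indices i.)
Roots: {-1, 4, 7}

Each tropical root is a break point of the lower envelope of the lines y = a_i + i · x (there are 4 lines, with slopes 0, 1, ..., 3). Only the lines that attain the minimum somewhere contribute to roots; other lines are dominated. Here the surviving (envelope) indices are i = 3, i = 2, i = 1, i = 0.
Intersections between consecutive envelope lines give the roots: for adjacent envelope indices i < j the intersection is x = (a_i − a_j) / (j − i). Reading off the sorted break points: {-1, 4, 7}.
Verification: at each break x_0, at least two indices attain the minimum of min_i(a_i + i · x_0).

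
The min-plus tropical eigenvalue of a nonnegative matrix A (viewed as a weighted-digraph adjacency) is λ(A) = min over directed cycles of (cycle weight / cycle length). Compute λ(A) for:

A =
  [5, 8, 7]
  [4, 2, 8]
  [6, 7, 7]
λ(A) = 2

Enumerate directed cycles and compute their means (weight / length). Sample:
  cycle 0 → 0: weight = 5, length = 1, mean = 5/1 ≈ 5.000
  cycle 1 → 1: weight = 2, length = 1, mean = 2/1 ≈ 2.000
  cycle 2 → 2: weight = 7, length = 1, mean = 7/1 ≈ 7.000
  cycle 0 → 1 → 0: weight = 12, length = 2, mean = 12/2 ≈ 6.000
  cycle 0 → 2 → 0: weight = 13, length = 2, mean = 13/2 ≈ 6.500
  cycle 1 → 0 → 1: weight = 12, length = 2, mean = 12/2 ≈ 6.000
Minimum mean = 2.000, attained e.g. along the cycle 1 → 1 with weight 2 and length 1. So λ(A) = 2/1 = 2.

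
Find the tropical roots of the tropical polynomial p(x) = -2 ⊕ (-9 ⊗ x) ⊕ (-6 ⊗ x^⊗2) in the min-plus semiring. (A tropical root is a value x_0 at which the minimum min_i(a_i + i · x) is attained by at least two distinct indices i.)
Roots: {-3, 7}

Each tropical root is a break point of the lower envelope of the lines y = a_i + i · x (there are 3 lines, with slopes 0, 1, ..., 2). Only the lines that attain the minimum somewhere contribute to roots; other lines are dominated. Here the surviving (envelope) indices are i = 2, i = 1, i = 0.
Intersections between consecutive envelope lines give the roots: for adjacent envelope indices i < j the intersection is x = (a_i − a_j) / (j − i). Reading off the sorted break points: {-3, 7}.
Verification: at each break x_0, at least two indices attain the minimum of min_i(a_i + i · x_0).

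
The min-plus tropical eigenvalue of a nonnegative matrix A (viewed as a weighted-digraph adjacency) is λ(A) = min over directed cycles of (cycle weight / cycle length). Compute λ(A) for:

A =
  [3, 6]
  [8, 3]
λ(A) = 3

Enumerate directed cycles and compute their means (weight / length). Sample:
  cycle 0 → 0: weight = 3, length = 1, mean = 3/1 ≈ 3.000
  cycle 1 → 1: weight = 3, length = 1, mean = 3/1 ≈ 3.000
  cycle 0 → 1 → 0: weight = 14, length = 2, mean = 14/2 ≈ 7.000
  cycle 1 → 0 → 1: weight = 14, length = 2, mean = 14/2 ≈ 7.000
Minimum mean = 3.000, attained e.g. along the cycle 0 → 0 with weight 3 and length 1. So λ(A) = 3/1 = 3.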